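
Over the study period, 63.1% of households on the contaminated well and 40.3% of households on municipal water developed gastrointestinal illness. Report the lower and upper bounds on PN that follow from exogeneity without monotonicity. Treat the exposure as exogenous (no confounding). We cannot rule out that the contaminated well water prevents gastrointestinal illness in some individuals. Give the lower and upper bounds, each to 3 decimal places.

0.361 ≤ PN ≤ 0.946

p₁ = 0.631, p₀ = 0.403.
Under exogeneity alone the bounds on PN are max{0,(p₁−p₀)/p₁} ≤ PN ≤ min{1,(1−p₀)/p₁}.
  lower = (p₁ − p₀)/p₁ = 0.228 / 0.631 ≈ 0.3613
  upper = min{1, (1 − p₀)/p₁} = 0.597 / 0.631 ≈ 0.9461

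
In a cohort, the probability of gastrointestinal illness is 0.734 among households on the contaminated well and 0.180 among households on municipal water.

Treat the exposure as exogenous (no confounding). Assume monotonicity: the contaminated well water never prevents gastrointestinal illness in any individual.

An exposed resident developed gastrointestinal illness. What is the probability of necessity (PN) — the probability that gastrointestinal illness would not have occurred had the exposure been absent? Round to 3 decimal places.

PN ≈ 0.755

Let p₁ = 0.734, p₀ = 0.18.
Under exogeneity and monotonicity, PN = (p₁ − p₀) / p₁.
PN = (0.734 − 0.18) / 0.734 = 0.554 / 0.734 ≈ 0.7548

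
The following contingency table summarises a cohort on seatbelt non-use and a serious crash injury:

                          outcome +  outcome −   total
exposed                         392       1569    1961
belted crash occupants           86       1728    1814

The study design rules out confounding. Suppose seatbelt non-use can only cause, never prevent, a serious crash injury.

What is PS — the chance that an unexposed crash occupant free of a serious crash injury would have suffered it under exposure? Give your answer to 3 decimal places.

p₁ = P(outcome | exposed) = 392/1961 = 0.1999
p₀ = P(outcome | unexposed) = 86/1814 = 0.047409
Under exogeneity and monotonicity, PS = (p₁ − p₀) / (1 − p₀).
PS = (0.1999 − 0.047409) / (1 − 0.047409) = 0.15249 / 0.95259 ≈ 0.1601

PS ≈ 0.160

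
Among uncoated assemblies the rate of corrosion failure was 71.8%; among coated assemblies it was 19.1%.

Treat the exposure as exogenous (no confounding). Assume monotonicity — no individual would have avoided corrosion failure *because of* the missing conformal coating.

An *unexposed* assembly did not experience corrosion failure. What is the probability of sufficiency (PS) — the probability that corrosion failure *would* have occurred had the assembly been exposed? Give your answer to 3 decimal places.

PS ≈ 0.651

p₁ = 0.718, p₀ = 0.191.
Under exogeneity and monotonicity, PS = (p₁ − p₀) / (1 − p₀).
PS = (0.718 − 0.191) / (1 − 0.191) = 0.527 / 0.809 ≈ 0.6514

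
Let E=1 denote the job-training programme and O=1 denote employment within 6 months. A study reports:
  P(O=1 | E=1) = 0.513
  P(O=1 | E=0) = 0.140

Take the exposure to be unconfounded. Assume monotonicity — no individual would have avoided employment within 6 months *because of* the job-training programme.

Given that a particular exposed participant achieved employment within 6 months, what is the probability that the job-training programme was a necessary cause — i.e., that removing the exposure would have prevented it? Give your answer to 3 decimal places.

Let p₁ = 0.513, p₀ = 0.14.
Under exogeneity and monotonicity, PN = (p₁ − p₀) / p₁.
PN = (0.513 − 0.14) / 0.513 = 0.373 / 0.513 ≈ 0.7271

PN ≈ 0.727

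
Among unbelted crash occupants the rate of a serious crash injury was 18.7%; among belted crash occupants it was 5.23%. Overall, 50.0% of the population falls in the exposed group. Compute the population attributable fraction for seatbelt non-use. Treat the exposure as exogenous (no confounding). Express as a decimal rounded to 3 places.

p₁ = 0.187, p₀ = 0.0523.
Overall risk P(Y=1) = π·p₁ + (1−π)·p₀ = 0.5×0.187 + 0.5×0.0523 = 0.11965.
Under exogeneity, PAF = [P(Y=1) − p₀] / P(Y=1).
PAF = (0.11965 − 0.0523) / 0.11965 ≈ 0.5629

PAF ≈ 0.563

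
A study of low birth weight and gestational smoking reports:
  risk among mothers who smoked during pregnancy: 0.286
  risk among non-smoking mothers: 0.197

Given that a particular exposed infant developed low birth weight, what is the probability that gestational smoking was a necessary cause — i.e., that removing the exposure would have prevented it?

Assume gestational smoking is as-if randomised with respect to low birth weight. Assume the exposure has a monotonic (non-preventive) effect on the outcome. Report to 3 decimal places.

Let p₁ = 0.286, p₀ = 0.197.
Under exogeneity and monotonicity, PN = (p₁ − p₀) / p₁.
PN = (0.286 − 0.197) / 0.286 = 0.089 / 0.286 ≈ 0.3112

PN ≈ 0.311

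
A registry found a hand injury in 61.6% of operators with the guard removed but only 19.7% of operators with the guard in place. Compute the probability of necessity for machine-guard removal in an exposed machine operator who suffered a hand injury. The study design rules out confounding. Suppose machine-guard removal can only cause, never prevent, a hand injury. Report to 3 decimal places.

PN ≈ 0.680

p₁ = 0.616, p₀ = 0.197.
Under exogeneity and monotonicity, PN = (p₁ − p₀) / p₁.
PN = (0.616 − 0.197) / 0.616 = 0.419 / 0.616 ≈ 0.6802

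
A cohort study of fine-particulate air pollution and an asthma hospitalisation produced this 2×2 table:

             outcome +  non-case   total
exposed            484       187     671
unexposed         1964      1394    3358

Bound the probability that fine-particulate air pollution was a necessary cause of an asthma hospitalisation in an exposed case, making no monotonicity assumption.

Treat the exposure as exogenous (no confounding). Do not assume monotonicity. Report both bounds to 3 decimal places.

0.189 ≤ PN ≤ 0.576

p₁ = P(outcome | exposed) = 484/671 = 0.72131
p₀ = P(outcome | unexposed) = 1964/3358 = 0.58487
Under exogeneity alone the bounds on PN are max{0,(p₁−p₀)/p₁} ≤ PN ≤ min{1,(1−p₀)/p₁}.
  lower = (p₁ − p₀)/p₁ = 0.13644 / 0.72131 ≈ 0.1892
  upper = min{1, (1 − p₀)/p₁} = 0.41513 / 0.72131 ≈ 0.5755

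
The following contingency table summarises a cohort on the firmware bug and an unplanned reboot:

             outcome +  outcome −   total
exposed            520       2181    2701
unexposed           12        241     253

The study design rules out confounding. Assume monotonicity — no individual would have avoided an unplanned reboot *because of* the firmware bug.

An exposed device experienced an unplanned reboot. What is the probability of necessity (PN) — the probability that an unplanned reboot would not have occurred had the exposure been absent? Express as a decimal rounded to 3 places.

PN ≈ 0.754

p₁ = P(outcome | exposed) = 520/2701 = 0.19252
p₀ = P(outcome | unexposed) = 12/253 = 0.047431
Under exogeneity and monotonicity, PN = (p₁ − p₀)/p₁.
PN = (0.19252 − 0.047431) / 0.19252 ≈ 0.7536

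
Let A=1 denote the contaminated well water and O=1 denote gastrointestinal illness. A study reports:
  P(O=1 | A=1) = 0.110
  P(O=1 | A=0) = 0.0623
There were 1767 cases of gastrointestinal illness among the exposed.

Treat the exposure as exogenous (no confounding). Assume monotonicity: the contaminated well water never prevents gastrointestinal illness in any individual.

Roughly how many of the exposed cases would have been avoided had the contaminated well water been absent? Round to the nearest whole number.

Let p₁ = 0.11, p₀ = 0.0623.
PN = (p₁ − p₀)/p₁ = (0.11 − 0.0623) / 0.11 ≈ 0.43364.
Attributable cases ≈ PN × (exposed cases) = 0.43364 × 1767 ≈ 766.24.

about 766 cases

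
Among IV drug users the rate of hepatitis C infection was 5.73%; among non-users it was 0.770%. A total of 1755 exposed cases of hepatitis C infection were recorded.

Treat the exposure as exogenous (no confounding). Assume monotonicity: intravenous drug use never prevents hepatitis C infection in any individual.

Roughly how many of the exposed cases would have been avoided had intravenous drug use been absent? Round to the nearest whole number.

about 1519 cases

p₁ = 0.0573, p₀ = 0.0077.
PN = (p₁ − p₀)/p₁ = (0.0573 − 0.0077) / 0.0573 ≈ 0.86562.
Attributable cases ≈ PN × (exposed cases) = 0.86562 × 1755 ≈ 1519.16.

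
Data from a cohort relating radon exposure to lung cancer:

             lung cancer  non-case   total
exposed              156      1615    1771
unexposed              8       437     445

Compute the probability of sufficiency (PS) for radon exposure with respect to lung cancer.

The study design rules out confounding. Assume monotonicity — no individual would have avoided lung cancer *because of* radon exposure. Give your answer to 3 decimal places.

p₁ = P(outcome | exposed) = 156/1771 = 0.088086
p₀ = P(outcome | unexposed) = 8/445 = 0.017978
Under exogeneity and monotonicity, PS = (p₁ − p₀) / (1 − p₀).
PS = (0.088086 − 0.017978) / (1 − 0.017978) = 0.070108 / 0.98202 ≈ 0.0714

PS ≈ 0.071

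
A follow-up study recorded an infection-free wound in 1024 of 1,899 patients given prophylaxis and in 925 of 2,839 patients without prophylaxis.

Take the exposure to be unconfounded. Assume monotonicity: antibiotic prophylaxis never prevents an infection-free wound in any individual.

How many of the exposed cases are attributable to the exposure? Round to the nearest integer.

about 405 cases

p₁ = P(outcome | exposed) = 1024/1899 = 0.53923
p₀ = P(outcome | unexposed) = 925/2839 = 0.32582
PN = (p₁ − p₀)/p₁ = (0.53923 − 0.32582) / 0.53923 ≈ 0.39577.
Attributable cases ≈ PN × (exposed cases) = 0.39577 × 1024 ≈ 405.27.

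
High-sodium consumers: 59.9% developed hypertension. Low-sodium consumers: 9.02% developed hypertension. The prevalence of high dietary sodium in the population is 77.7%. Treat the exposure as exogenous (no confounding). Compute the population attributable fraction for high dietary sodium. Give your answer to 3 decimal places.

p₁ = 0.599, p₀ = 0.0902.
Overall risk P(Y=1) = π·p₁ + (1−π)·p₀ = 0.777×0.599 + 0.223×0.0902 = 0.48554.
Under exogeneity, PAF = [P(Y=1) − p₀] / P(Y=1).
PAF = (0.48554 − 0.0902) / 0.48554 ≈ 0.8142

PAF ≈ 0.814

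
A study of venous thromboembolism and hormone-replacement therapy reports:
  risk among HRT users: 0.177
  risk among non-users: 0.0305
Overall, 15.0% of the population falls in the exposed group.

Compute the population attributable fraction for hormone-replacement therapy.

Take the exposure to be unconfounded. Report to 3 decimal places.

Let p₁ = 0.177, p₀ = 0.0305.
Overall risk P(Y=1) = π·p₁ + (1−π)·p₀ = 0.15×0.177 + 0.85×0.0305 = 0.052475.
Under exogeneity, PAF = [P(Y=1) − p₀] / P(Y=1).
PAF = (0.052475 − 0.0305) / 0.052475 ≈ 0.4188

PAF ≈ 0.419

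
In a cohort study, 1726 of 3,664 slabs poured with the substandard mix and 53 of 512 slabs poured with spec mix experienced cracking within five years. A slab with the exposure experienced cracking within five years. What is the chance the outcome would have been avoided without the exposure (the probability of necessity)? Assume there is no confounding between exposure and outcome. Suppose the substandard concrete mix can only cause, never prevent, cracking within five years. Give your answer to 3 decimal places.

PN ≈ 0.780

p₁ = P(outcome | exposed) = 1726/3664 = 0.47107
p₀ = P(outcome | unexposed) = 53/512 = 0.10352
Under exogeneity and monotonicity, PN = (p₁ − p₀) / p₁.
PN = (0.47107 − 0.10352) / 0.47107 = 0.36755 / 0.47107 ≈ 0.7803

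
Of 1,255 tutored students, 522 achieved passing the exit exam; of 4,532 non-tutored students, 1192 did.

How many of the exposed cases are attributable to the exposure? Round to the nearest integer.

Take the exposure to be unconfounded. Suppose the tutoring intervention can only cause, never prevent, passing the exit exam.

about 192 cases

p₁ = P(outcome | exposed) = 522/1255 = 0.41594
p₀ = P(outcome | unexposed) = 1192/4532 = 0.26302
PN = (p₁ − p₀)/p₁ = (0.41594 − 0.26302) / 0.41594 ≈ 0.36765.
Attributable cases ≈ PN × (exposed cases) = 0.36765 × 522 ≈ 191.91.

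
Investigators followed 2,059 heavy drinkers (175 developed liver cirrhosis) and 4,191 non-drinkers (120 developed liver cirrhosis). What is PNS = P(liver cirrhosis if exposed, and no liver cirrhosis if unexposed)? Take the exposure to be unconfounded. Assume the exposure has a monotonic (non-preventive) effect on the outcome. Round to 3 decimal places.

PNS ≈ 0.056

p₁ = P(outcome | exposed) = 175/2059 = 0.084993
p₀ = P(outcome | unexposed) = 120/4191 = 0.028633
Under exogeneity and monotonicity, PNS = p₁ − p₀.
PNS = 0.084993 − 0.028633 = 0.05636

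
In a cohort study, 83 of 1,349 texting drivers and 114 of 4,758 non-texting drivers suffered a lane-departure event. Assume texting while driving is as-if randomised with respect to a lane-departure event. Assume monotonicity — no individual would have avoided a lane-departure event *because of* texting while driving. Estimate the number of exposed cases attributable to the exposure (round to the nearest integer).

p₁ = P(outcome | exposed) = 83/1349 = 0.061527
p₀ = P(outcome | unexposed) = 114/4758 = 0.02396
PN = (p₁ − p₀)/p₁ = (0.061527 − 0.02396) / 0.061527 ≈ 0.61058.
Attributable cases ≈ PN × (exposed cases) = 0.61058 × 83 ≈ 50.68.

about 51 cases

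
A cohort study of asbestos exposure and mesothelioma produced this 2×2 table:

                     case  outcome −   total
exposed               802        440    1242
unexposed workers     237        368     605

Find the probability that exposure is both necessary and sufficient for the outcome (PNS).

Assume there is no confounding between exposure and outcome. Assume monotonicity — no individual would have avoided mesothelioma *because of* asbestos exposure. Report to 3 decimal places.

p₁ = P(outcome | exposed) = 802/1242 = 0.64573
p₀ = P(outcome | unexposed) = 237/605 = 0.39174
Under exogeneity and monotonicity, PNS = p₁ − p₀.
PNS = 0.64573 − 0.39174 = 0.254

PNS ≈ 0.254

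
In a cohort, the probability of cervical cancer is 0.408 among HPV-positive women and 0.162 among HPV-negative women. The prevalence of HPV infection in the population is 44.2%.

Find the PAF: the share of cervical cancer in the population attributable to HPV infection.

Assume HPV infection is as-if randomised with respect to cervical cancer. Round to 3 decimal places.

PAF ≈ 0.402

Let p₁ = 0.408, p₀ = 0.162.
Overall risk P(Y=1) = π·p₁ + (1−π)·p₀ = 0.442×0.408 + 0.558×0.162 = 0.27073.
Under exogeneity, PAF = [P(Y=1) − p₀] / P(Y=1).
PAF = (0.27073 − 0.162) / 0.27073 ≈ 0.4016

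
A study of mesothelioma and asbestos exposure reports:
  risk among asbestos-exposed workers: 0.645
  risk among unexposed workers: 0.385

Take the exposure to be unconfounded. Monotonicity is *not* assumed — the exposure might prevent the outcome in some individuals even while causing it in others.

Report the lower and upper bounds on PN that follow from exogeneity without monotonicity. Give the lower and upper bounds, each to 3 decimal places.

0.403 ≤ PN ≤ 0.953

Let p₁ = 0.645, p₀ = 0.385.
Under exogeneity alone the bounds on PN are max{0,(p₁−p₀)/p₁} ≤ PN ≤ min{1,(1−p₀)/p₁}.
  lower = (p₁ − p₀)/p₁ = 0.26 / 0.645 ≈ 0.4031
  upper = min{1, (1 − p₀)/p₁} = 0.615 / 0.645 ≈ 0.9535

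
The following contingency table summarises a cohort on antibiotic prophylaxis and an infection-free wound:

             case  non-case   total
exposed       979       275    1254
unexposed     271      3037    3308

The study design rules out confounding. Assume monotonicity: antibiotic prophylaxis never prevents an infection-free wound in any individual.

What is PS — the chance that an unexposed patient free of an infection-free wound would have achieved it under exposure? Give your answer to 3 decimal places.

p₁ = P(outcome | exposed) = 979/1254 = 0.7807
p₀ = P(outcome | unexposed) = 271/3308 = 0.081923
Under exogeneity and monotonicity, PS = (p₁ − p₀) / (1 − p₀).
PS = (0.7807 − 0.081923) / (1 − 0.081923) = 0.69878 / 0.91808 ≈ 0.7611

PS ≈ 0.761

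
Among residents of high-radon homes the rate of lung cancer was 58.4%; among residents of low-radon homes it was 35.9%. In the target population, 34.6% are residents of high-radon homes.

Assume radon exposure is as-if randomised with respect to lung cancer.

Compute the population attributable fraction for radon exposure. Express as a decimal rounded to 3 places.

PAF ≈ 0.178

p₁ = 0.584, p₀ = 0.359.
Overall risk P(Y=1) = π·p₁ + (1−π)·p₀ = 0.346×0.584 + 0.654×0.359 = 0.43685.
Under exogeneity, PAF = [P(Y=1) − p₀] / P(Y=1).
PAF = (0.43685 − 0.359) / 0.43685 ≈ 0.1782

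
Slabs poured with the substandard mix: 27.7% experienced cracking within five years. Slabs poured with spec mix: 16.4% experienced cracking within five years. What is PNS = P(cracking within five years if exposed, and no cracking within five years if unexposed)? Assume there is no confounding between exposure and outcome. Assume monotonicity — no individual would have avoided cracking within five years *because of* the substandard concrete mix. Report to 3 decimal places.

p₁ = 0.277, p₀ = 0.164.
Under exogeneity and monotonicity, PNS = p₁ − p₀.
PNS = 0.277 − 0.164 = 0.113

PNS ≈ 0.113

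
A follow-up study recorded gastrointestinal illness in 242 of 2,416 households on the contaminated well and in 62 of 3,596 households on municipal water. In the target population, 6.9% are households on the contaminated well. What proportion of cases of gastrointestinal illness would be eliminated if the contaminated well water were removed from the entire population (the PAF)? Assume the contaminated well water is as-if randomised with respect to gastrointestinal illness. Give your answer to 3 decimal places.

PAF ≈ 0.249

p₁ = P(outcome | exposed) = 242/2416 = 0.10017
p₀ = P(outcome | unexposed) = 62/3596 = 0.017241
Overall risk P(Y=1) = π·p₁ + (1−π)·p₀ = 0.069×0.10017 + 0.931×0.017241 = 0.022963.
Under exogeneity, PAF = [P(Y=1) − p₀] / P(Y=1).
PAF = (0.022963 − 0.017241) / 0.022963 ≈ 0.2492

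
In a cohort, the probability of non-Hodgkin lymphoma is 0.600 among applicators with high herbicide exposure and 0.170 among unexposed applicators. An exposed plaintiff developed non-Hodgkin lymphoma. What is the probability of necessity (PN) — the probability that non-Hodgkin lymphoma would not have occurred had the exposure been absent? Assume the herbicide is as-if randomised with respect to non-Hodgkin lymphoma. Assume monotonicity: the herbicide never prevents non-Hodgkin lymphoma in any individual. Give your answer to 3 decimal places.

Let p₁ = 0.6, p₀ = 0.17.
Under exogeneity and monotonicity, PN = (p₁ − p₀) / p₁.
PN = (0.6 − 0.17) / 0.6 = 0.43 / 0.6 ≈ 0.7167

PN ≈ 0.717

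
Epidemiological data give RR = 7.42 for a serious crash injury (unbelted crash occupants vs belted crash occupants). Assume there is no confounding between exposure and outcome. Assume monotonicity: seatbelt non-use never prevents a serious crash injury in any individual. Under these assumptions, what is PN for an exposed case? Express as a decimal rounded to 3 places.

PN ≈ 0.865

Under exogeneity and monotonicity, PN = (RR − 1) / RR = 1 − 1/RR.
PN = (7.42 − 1) / 7.42 = 6.42 / 7.42 ≈ 0.8652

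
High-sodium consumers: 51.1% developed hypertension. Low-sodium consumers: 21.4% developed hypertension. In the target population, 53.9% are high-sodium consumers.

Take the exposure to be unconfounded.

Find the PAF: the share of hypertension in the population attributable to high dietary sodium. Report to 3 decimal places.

p₁ = 0.511, p₀ = 0.214.
Overall risk P(Y=1) = π·p₁ + (1−π)·p₀ = 0.539×0.511 + 0.461×0.214 = 0.37408.
Under exogeneity, PAF = [P(Y=1) − p₀] / P(Y=1).
PAF = (0.37408 − 0.214) / 0.37408 ≈ 0.4279

PAF ≈ 0.428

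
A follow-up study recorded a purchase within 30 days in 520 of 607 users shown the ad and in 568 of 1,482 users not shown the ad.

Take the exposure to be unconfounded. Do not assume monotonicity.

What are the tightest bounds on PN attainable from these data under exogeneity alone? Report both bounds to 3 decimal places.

0.553 ≤ PN ≤ 0.720

p₁ = P(outcome | exposed) = 520/607 = 0.85667
p₀ = P(outcome | unexposed) = 568/1482 = 0.38327
Under exogeneity alone the bounds on PN are max{0,(p₁−p₀)/p₁} ≤ PN ≤ min{1,(1−p₀)/p₁}.
  lower = (p₁ − p₀)/p₁ = 0.47341 / 0.85667 ≈ 0.5526
  upper = min{1, (1 − p₀)/p₁} = 0.61673 / 0.85667 ≈ 0.7199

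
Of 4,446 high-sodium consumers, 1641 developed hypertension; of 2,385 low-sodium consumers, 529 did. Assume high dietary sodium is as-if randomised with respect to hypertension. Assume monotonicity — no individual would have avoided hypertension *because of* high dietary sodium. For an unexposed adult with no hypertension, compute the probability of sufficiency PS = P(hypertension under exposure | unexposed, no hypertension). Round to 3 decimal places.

PS ≈ 0.189

p₁ = P(outcome | exposed) = 1641/4446 = 0.3691
p₀ = P(outcome | unexposed) = 529/2385 = 0.2218
Under exogeneity and monotonicity, PS = (p₁ − p₀) / (1 − p₀).
PS = (0.3691 − 0.2218) / (1 − 0.2218) = 0.14729 / 0.7782 ≈ 0.1893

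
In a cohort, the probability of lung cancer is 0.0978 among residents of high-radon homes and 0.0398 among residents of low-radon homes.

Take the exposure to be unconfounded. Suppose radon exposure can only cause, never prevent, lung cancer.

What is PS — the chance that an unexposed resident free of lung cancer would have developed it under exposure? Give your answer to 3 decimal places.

Let p₁ = 0.0978, p₀ = 0.0398.
Under exogeneity and monotonicity, PS = (p₁ − p₀) / (1 − p₀).
PS = (0.0978 − 0.0398) / (1 − 0.0398) = 0.058 / 0.9602 ≈ 0.0604

PS ≈ 0.060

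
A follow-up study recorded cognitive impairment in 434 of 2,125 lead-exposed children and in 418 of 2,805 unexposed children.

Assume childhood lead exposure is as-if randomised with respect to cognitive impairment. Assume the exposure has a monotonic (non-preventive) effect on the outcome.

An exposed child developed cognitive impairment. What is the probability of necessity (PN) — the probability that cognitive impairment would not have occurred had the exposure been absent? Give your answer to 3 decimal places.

p₁ = P(outcome | exposed) = 434/2125 = 0.20424
p₀ = P(outcome | unexposed) = 418/2805 = 0.14902
Under exogeneity and monotonicity, PN = (p₁ − p₀) / p₁.
PN = (0.20424 − 0.14902) / 0.20424 = 0.055216 / 0.20424 ≈ 0.2704

PN ≈ 0.270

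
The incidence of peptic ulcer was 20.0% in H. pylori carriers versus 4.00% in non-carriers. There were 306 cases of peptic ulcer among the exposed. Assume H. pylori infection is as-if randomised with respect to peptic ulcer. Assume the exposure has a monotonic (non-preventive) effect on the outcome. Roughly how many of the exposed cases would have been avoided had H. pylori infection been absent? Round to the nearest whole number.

about 245 cases

p₁ = 0.2, p₀ = 0.04.
PN = (p₁ − p₀)/p₁ = (0.2 − 0.04) / 0.2 ≈ 0.80000.
Attributable cases ≈ PN × (exposed cases) = 0.80000 × 306 ≈ 244.80.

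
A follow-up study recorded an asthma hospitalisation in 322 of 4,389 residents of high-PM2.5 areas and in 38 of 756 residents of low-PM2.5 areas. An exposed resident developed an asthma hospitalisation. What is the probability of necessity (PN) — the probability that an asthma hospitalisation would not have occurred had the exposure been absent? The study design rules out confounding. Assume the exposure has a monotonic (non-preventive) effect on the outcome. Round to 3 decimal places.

p₁ = P(outcome | exposed) = 322/4389 = 0.073365
p₀ = P(outcome | unexposed) = 38/756 = 0.050265
Under exogeneity and monotonicity, PN = (p₁ − p₀) / p₁.
PN = (0.073365 − 0.050265) / 0.073365 = 0.023101 / 0.073365 ≈ 0.3149

PN ≈ 0.315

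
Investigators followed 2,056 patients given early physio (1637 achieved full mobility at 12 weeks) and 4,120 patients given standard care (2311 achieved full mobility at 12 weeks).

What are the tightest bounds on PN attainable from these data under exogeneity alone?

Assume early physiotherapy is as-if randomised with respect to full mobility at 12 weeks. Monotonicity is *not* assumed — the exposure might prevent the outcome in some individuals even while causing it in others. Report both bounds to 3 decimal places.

p₁ = P(outcome | exposed) = 1637/2056 = 0.79621
p₀ = P(outcome | unexposed) = 2311/4120 = 0.56092
Under exogeneity alone the bounds on PN are max{0,(p₁−p₀)/p₁} ≤ PN ≤ min{1,(1−p₀)/p₁}.
  lower = (p₁ − p₀)/p₁ = 0.23528 / 0.79621 ≈ 0.2955
  upper = min{1, (1 − p₀)/p₁} = 0.43908 / 0.79621 ≈ 0.5515

0.296 ≤ PN ≤ 0.551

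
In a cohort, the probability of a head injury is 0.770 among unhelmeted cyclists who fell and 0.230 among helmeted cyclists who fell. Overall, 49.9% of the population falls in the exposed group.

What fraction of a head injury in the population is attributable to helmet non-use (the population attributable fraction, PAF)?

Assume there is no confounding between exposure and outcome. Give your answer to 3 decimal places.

Let p₁ = 0.77, p₀ = 0.23.
Overall risk P(Y=1) = π·p₁ + (1−π)·p₀ = 0.499×0.77 + 0.501×0.23 = 0.49946.
Under exogeneity, PAF = [P(Y=1) − p₀] / P(Y=1).
PAF = (0.49946 − 0.23) / 0.49946 ≈ 0.5395

PAF ≈ 0.540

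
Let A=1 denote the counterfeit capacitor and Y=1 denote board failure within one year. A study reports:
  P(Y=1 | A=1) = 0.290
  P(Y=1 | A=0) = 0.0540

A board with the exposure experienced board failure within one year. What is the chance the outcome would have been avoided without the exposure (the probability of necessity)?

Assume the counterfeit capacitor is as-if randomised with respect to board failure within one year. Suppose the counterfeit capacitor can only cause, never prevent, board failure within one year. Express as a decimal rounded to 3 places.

PN ≈ 0.814

Let p₁ = 0.29, p₀ = 0.054.
Under exogeneity and monotonicity, PN = (p₁ − p₀) / p₁.
PN = (0.29 − 0.054) / 0.29 = 0.236 / 0.29 ≈ 0.8138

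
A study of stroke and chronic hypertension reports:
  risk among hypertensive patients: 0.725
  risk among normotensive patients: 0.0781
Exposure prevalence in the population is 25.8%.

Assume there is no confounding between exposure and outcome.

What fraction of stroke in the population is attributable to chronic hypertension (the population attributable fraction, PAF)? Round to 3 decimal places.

PAF ≈ 0.681

Let p₁ = 0.725, p₀ = 0.0781.
Overall risk P(Y=1) = π·p₁ + (1−π)·p₀ = 0.258×0.725 + 0.742×0.0781 = 0.245.
Under exogeneity, PAF = [P(Y=1) − p₀] / P(Y=1).
PAF = (0.245 − 0.0781) / 0.245 ≈ 0.6812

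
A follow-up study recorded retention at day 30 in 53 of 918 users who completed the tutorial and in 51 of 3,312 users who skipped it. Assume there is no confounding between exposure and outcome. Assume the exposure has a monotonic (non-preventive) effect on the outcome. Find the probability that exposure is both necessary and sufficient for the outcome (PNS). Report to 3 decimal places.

p₁ = P(outcome | exposed) = 53/918 = 0.057734
p₀ = P(outcome | unexposed) = 51/3312 = 0.015399
Under exogeneity and monotonicity, PNS = p₁ − p₀.
PNS = 0.057734 − 0.015399 = 0.042336

PNS ≈ 0.042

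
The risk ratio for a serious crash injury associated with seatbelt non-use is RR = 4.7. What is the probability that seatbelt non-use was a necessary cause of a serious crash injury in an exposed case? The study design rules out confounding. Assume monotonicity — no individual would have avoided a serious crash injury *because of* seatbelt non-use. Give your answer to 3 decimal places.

PN ≈ 0.787

Under exogeneity and monotonicity, PN = (RR − 1) / RR = 1 − 1/RR.
PN = (4.7 − 1) / 4.7 = 3.7 / 4.7 ≈ 0.7872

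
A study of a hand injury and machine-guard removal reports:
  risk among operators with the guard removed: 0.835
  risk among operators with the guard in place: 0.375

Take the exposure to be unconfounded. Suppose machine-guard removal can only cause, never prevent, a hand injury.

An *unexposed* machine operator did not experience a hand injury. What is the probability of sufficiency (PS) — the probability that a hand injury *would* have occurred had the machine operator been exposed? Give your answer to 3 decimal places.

PS ≈ 0.736

Let p₁ = 0.835, p₀ = 0.375.
Under exogeneity and monotonicity, PS = (p₁ − p₀) / (1 − p₀).
PS = (0.835 − 0.375) / (1 − 0.375) = 0.46 / 0.625 ≈ 0.7360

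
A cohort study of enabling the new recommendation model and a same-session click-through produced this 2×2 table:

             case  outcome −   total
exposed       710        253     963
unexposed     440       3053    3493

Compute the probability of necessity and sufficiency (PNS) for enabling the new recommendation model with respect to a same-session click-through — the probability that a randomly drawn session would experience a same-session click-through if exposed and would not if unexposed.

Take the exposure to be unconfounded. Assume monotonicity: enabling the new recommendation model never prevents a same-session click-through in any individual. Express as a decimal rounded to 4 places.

PNS ≈ 0.6113

p₁ = P(outcome | exposed) = 710/963 = 0.73728
p₀ = P(outcome | unexposed) = 440/3493 = 0.12597
Under exogeneity and monotonicity, PNS = p₁ − p₀.
PNS = 0.73728 − 0.12597 = 0.61131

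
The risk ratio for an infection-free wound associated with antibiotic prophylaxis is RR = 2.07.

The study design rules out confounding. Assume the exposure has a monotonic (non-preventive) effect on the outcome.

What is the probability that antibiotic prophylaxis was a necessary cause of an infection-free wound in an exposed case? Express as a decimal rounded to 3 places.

Under exogeneity and monotonicity, PN = (RR − 1) / RR = 1 − 1/RR.
PN = (2.07 − 1) / 2.07 = 1.07 / 2.07 ≈ 0.5169

PN ≈ 0.517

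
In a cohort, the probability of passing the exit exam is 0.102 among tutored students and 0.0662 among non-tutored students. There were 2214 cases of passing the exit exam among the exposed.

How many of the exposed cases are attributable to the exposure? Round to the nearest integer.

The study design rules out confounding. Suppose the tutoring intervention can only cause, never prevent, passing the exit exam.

Let p₁ = 0.102, p₀ = 0.0662.
PN = (p₁ − p₀)/p₁ = (0.102 − 0.0662) / 0.102 ≈ 0.35098.
Attributable cases ≈ PN × (exposed cases) = 0.35098 × 2214 ≈ 777.07.

about 777 cases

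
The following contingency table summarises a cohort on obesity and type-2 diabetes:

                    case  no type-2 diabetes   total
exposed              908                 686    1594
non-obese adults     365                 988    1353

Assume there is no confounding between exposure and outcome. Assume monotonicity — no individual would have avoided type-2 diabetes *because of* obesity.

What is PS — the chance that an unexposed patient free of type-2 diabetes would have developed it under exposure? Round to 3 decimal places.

PS ≈ 0.411

p₁ = P(outcome | exposed) = 908/1594 = 0.56964
p₀ = P(outcome | unexposed) = 365/1353 = 0.26977
Under exogeneity and monotonicity, PS = (p₁ − p₀)/(1 − p₀).
PS = (0.56964 − 0.26977) / 0.73023 ≈ 0.4106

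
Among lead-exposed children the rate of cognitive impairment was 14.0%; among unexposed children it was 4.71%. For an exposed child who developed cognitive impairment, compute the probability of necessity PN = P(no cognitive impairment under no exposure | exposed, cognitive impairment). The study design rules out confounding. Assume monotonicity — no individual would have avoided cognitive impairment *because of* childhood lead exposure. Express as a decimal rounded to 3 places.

p₁ = 0.14, p₀ = 0.0471.
Under exogeneity and monotonicity, PN = (p₁ − p₀) / p₁.
PN = (0.14 − 0.0471) / 0.14 = 0.0929 / 0.14 ≈ 0.6636

PN ≈ 0.664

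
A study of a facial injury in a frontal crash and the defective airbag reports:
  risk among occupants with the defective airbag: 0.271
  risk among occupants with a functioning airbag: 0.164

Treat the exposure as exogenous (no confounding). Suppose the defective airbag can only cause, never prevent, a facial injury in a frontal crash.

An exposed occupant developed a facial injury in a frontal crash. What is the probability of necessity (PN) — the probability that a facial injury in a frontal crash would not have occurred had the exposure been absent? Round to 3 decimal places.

Let p₁ = 0.271, p₀ = 0.164.
Under exogeneity and monotonicity, PN = (p₁ − p₀) / p₁.
PN = (0.271 − 0.164) / 0.271 = 0.107 / 0.271 ≈ 0.3948

PN ≈ 0.395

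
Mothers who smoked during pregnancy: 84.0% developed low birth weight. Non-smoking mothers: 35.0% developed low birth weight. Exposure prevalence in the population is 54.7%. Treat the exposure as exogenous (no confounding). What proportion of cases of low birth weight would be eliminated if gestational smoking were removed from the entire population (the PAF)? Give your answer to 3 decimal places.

PAF ≈ 0.434

p₁ = 0.84, p₀ = 0.35.
Overall risk P(Y=1) = π·p₁ + (1−π)·p₀ = 0.547×0.84 + 0.453×0.35 = 0.61803.
Under exogeneity, PAF = [P(Y=1) − p₀] / P(Y=1).
PAF = (0.61803 − 0.35) / 0.61803 ≈ 0.4337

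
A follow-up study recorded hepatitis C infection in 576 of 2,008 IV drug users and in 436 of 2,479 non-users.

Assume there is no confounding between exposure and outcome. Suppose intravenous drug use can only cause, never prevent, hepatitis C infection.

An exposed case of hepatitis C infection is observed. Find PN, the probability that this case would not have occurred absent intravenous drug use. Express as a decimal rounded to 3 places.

PN ≈ 0.387

p₁ = P(outcome | exposed) = 576/2008 = 0.28685
p₀ = P(outcome | unexposed) = 436/2479 = 0.17588
Under exogeneity and monotonicity, PN = (p₁ − p₀) / p₁.
PN = (0.28685 − 0.17588) / 0.28685 = 0.11098 / 0.28685 ≈ 0.3869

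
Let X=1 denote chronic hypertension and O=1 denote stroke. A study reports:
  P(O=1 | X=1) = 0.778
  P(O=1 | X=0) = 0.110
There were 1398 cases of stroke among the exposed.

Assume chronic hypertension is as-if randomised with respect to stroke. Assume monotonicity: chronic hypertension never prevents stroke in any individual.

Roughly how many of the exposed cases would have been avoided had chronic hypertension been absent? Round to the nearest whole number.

Let p₁ = 0.778, p₀ = 0.11.
PN = (p₁ − p₀)/p₁ = (0.778 − 0.11) / 0.778 ≈ 0.85861.
Attributable cases ≈ PN × (exposed cases) = 0.85861 × 1398 ≈ 1200.34.

about 1200 cases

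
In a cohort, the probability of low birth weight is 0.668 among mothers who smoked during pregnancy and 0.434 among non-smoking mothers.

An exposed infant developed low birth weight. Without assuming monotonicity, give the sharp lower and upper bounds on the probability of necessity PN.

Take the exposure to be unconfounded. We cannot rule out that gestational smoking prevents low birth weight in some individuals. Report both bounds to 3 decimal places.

Let p₁ = 0.668, p₀ = 0.434.
Under exogeneity alone the bounds on PN are max{0,(p₁−p₀)/p₁} ≤ PN ≤ min{1,(1−p₀)/p₁}.
  lower = (p₁ − p₀)/p₁ = 0.234 / 0.668 ≈ 0.3503
  upper = min{1, (1 − p₀)/p₁} = 0.566 / 0.668 ≈ 0.8473

0.350 ≤ PN ≤ 0.847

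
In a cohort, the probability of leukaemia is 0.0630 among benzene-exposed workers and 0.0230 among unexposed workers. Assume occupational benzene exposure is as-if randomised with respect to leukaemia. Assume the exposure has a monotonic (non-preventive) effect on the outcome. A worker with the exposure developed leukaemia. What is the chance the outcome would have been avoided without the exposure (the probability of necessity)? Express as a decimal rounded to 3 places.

Let p₁ = 0.063, p₀ = 0.023.
Under exogeneity and monotonicity, PN = (p₁ − p₀) / p₁.
PN = (0.063 − 0.023) / 0.063 = 0.04 / 0.063 ≈ 0.6349

PN ≈ 0.635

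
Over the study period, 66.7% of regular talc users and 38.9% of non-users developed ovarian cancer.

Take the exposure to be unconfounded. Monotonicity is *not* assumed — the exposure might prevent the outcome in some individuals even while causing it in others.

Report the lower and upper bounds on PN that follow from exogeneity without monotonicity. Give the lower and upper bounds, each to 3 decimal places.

0.417 ≤ PN ≤ 0.916

p₁ = 0.667, p₀ = 0.389.
Under exogeneity alone the bounds on PN are max{0,(p₁−p₀)/p₁} ≤ PN ≤ min{1,(1−p₀)/p₁}.
  lower = (p₁ − p₀)/p₁ = 0.278 / 0.667 ≈ 0.4168
  upper = min{1, (1 − p₀)/p₁} = 0.611 / 0.667 ≈ 0.9160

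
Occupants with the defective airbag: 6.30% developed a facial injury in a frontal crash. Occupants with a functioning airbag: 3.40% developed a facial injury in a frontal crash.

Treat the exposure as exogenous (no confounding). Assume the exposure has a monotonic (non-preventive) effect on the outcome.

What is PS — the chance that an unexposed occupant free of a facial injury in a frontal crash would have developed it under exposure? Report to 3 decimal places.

PS ≈ 0.030

p₁ = 0.063, p₀ = 0.034.
Under exogeneity and monotonicity, PS = (p₁ − p₀) / (1 − p₀).
PS = (0.063 − 0.034) / (1 − 0.034) = 0.029 / 0.966 ≈ 0.0300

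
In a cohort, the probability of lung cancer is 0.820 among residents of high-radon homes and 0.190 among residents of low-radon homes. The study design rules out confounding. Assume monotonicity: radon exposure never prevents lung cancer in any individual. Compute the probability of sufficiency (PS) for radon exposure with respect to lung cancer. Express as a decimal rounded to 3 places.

PS ≈ 0.778

Let p₁ = 0.82, p₀ = 0.19.
Under exogeneity and monotonicity, PS = (p₁ − p₀) / (1 − p₀).
PS = (0.82 − 0.19) / (1 − 0.19) = 0.63 / 0.81 ≈ 0.7778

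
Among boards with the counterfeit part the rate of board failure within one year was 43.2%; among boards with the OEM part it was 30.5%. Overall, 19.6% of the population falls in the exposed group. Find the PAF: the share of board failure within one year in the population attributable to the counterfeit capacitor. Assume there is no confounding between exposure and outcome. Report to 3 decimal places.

PAF ≈ 0.075

p₁ = 0.432, p₀ = 0.305.
Overall risk P(Y=1) = π·p₁ + (1−π)·p₀ = 0.196×0.432 + 0.804×0.305 = 0.32989.
Under exogeneity, PAF = [P(Y=1) − p₀] / P(Y=1).
PAF = (0.32989 − 0.305) / 0.32989 ≈ 0.0755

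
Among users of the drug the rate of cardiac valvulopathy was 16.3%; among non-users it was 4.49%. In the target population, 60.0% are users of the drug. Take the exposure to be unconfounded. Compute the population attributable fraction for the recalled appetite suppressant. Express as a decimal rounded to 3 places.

PAF ≈ 0.612

p₁ = 0.163, p₀ = 0.0449.
Overall risk P(Y=1) = π·p₁ + (1−π)·p₀ = 0.6×0.163 + 0.4×0.0449 = 0.11576.
Under exogeneity, PAF = [P(Y=1) − p₀] / P(Y=1).
PAF = (0.11576 − 0.0449) / 0.11576 ≈ 0.6121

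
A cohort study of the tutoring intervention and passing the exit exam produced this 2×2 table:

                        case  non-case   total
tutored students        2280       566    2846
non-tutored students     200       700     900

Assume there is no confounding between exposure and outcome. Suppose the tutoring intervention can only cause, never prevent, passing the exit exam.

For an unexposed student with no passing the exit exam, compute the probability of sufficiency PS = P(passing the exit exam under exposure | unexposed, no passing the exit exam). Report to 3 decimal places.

p₁ = P(outcome | exposed) = 2280/2846 = 0.80112
p₀ = P(outcome | unexposed) = 200/900 = 0.22222
Under exogeneity and monotonicity, PS = (p₁ − p₀)/(1 − p₀).
PS = (0.80112 − 0.22222) / 0.77778 ≈ 0.7443

PS ≈ 0.744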